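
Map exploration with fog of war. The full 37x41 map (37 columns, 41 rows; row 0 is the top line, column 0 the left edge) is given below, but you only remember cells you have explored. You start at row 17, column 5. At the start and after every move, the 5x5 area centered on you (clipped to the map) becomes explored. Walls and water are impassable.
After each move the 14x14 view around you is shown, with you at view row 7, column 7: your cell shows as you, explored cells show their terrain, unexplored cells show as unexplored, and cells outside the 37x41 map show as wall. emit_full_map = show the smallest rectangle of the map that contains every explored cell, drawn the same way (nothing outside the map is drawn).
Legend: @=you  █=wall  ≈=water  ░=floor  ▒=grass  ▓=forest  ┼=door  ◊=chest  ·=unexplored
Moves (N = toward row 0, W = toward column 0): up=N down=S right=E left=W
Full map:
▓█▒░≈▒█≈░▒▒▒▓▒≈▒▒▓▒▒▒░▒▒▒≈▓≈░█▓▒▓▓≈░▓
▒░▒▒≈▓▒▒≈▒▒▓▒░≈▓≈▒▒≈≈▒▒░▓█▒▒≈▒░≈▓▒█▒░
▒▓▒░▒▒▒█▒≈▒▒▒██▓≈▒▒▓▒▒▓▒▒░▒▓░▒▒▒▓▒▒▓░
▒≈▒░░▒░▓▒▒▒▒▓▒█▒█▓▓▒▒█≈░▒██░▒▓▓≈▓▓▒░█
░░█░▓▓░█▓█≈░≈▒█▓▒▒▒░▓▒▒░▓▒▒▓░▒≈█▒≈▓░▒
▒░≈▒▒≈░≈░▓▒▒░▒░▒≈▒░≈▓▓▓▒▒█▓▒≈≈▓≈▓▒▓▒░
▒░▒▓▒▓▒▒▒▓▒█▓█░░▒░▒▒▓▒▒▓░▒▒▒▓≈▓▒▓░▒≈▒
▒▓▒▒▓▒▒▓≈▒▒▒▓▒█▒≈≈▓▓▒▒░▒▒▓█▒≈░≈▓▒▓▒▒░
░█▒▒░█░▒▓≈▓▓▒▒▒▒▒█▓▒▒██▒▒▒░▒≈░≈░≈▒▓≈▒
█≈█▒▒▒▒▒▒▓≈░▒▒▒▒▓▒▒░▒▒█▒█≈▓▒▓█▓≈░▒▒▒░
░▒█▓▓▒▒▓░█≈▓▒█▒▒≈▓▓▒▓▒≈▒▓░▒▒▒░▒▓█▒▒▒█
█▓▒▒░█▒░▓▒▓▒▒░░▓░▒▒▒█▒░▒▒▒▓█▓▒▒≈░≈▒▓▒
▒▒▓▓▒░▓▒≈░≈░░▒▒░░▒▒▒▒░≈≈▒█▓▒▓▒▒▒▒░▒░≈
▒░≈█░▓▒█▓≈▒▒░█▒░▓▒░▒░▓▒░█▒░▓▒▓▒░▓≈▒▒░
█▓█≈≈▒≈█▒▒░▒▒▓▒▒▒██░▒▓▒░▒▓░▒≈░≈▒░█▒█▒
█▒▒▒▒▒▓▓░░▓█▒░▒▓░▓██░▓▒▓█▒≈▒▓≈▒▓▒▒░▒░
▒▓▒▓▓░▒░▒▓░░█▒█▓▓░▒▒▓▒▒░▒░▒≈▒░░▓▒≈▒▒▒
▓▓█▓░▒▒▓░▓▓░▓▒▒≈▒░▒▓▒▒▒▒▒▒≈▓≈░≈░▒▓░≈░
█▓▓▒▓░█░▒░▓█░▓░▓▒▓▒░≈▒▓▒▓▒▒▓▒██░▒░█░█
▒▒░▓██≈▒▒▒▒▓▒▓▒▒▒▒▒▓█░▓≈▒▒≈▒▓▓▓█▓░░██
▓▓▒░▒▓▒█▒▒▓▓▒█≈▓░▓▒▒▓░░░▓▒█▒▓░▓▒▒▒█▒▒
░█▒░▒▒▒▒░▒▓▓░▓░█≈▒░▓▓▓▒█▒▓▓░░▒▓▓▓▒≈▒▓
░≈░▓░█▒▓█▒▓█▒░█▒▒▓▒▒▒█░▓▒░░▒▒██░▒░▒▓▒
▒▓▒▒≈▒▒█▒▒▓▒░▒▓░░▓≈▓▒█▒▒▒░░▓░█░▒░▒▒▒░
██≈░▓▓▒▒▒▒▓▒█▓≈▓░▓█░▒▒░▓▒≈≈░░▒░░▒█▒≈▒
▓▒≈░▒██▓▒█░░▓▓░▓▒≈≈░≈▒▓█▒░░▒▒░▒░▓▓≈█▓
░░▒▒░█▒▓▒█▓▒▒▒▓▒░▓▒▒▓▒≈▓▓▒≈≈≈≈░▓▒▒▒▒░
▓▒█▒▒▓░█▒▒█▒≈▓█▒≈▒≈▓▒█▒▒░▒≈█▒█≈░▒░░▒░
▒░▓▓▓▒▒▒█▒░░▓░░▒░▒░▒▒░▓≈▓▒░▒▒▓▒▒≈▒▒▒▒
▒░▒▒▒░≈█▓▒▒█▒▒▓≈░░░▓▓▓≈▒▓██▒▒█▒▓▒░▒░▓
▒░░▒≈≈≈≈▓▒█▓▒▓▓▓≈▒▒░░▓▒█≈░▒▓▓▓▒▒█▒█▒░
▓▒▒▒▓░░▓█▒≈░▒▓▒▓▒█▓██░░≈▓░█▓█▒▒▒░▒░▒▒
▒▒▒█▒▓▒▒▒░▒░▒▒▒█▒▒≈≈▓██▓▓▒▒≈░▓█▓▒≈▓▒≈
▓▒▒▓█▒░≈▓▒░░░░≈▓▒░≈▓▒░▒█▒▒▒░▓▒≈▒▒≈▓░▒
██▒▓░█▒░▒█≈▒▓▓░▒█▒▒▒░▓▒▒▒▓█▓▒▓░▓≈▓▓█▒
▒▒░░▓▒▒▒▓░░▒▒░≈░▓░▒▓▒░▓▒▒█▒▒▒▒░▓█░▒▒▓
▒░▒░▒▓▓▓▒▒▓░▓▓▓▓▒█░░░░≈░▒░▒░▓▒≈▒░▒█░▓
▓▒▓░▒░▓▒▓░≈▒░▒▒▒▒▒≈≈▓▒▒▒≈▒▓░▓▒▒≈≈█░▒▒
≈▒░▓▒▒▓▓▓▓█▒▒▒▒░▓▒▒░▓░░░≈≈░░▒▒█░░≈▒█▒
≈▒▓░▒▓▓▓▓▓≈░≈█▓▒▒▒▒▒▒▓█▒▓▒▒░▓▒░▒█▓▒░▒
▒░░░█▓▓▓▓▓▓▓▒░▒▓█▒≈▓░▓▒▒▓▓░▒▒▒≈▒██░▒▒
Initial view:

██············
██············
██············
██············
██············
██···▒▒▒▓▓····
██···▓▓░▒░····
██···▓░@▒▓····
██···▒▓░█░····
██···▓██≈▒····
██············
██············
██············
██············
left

███···········
███···········
███···········
███···········
███···········
███··▒▒▒▒▓▓···
███··▒▓▓░▒░···
███··█▓@▒▒▓···
███··▓▒▓░█░···
███··░▓██≈▒···
███···········
███···········
███···········
███···········

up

███···········
███···········
███···········
███···········
███···········
███··█≈≈▒≈····
███··▒▒▒▒▓▓···
███··▒▓@░▒░···
███··█▓░▒▒▓···
███··▓▒▓░█░···
███··░▓██≈▒···
███···········
███···········
███···········

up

███···········
███···········
███···········
███···········
███···········
███··≈█░▓▒····
███··█≈≈▒≈····
███··▒▒@▒▓▓···
███··▒▓▓░▒░···
███··█▓░▒▒▓···
███··▓▒▓░█░···
███··░▓██≈▒···
███···········
███···········

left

████··········
████··········
████··········
████··········
████··········
████·░≈█░▓▒···
████·▓█≈≈▒≈···
████·▒▒@▒▒▓▓··
████·▓▒▓▓░▒░··
████·▓█▓░▒▒▓··
████··▓▒▓░█░··
████··░▓██≈▒··
████··········
████··········

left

█████·········
█████·········
█████·········
█████·········
█████·········
█████▒░≈█░▓▒··
██████▓█≈≈▒≈··
██████▒@▒▒▒▓▓·
█████▒▓▒▓▓░▒░·
█████▓▓█▓░▒▒▓·
█████··▓▒▓░█░·
█████··░▓██≈▒·
█████·········
█████·········

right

████··········
████··········
████··········
████··········
████··········
████▒░≈█░▓▒···
█████▓█≈≈▒≈···
█████▒▒@▒▒▓▓··
████▒▓▒▓▓░▒░··
████▓▓█▓░▒▒▓··
████··▓▒▓░█░··
████··░▓██≈▒··
████··········
████··········

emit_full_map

▒░≈█░▓▒·
█▓█≈≈▒≈·
█▒▒@▒▒▓▓
▒▓▒▓▓░▒░
▓▓█▓░▒▒▓
··▓▒▓░█░
··░▓██≈▒

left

█████·········
█████·········
█████·········
█████·········
█████·········
█████▒░≈█░▓▒··
██████▓█≈≈▒≈··
██████▒@▒▒▒▓▓·
█████▒▓▒▓▓░▒░·
█████▓▓█▓░▒▒▓·
█████··▓▒▓░█░·
█████··░▓██≈▒·
█████·········
█████·········

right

████··········
████··········
████··········
████··········
████··········
████▒░≈█░▓▒···
█████▓█≈≈▒≈···
█████▒▒@▒▒▓▓··
████▒▓▒▓▓░▒░··
████▓▓█▓░▒▒▓··
████··▓▒▓░█░··
████··░▓██≈▒··
████··········
████··········

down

████··········
████··········
████··········
████··········
████▒░≈█░▓▒···
█████▓█≈≈▒≈···
█████▒▒▒▒▒▓▓··
████▒▓▒@▓░▒░··
████▓▓█▓░▒▒▓··
████·▓▓▒▓░█░··
████··░▓██≈▒··
████··········
████··········
████··········

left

█████·········
█████·········
█████·········
█████·········
█████▒░≈█░▓▒··
██████▓█≈≈▒≈··
██████▒▒▒▒▒▓▓·
█████▒▓@▓▓░▒░·
█████▓▓█▓░▒▒▓·
██████▓▓▒▓░█░·
█████··░▓██≈▒·
█████·········
█████·········
█████·········

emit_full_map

▒░≈█░▓▒·
█▓█≈≈▒≈·
█▒▒▒▒▒▓▓
▒▓@▓▓░▒░
▓▓█▓░▒▒▓
█▓▓▒▓░█░
··░▓██≈▒

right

████··········
████··········
████··········
████··········
████▒░≈█░▓▒···
█████▓█≈≈▒≈···
█████▒▒▒▒▒▓▓··
████▒▓▒@▓░▒░··
████▓▓█▓░▒▒▓··
█████▓▓▒▓░█░··
████··░▓██≈▒··
████··········
████··········
████··········

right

███···········
███···········
███···········
███···········
███▒░≈█░▓▒····
████▓█≈≈▒≈····
████▒▒▒▒▒▓▓···
███▒▓▒▓@░▒░···
███▓▓█▓░▒▒▓···
████▓▓▒▓░█░···
███··░▓██≈▒···
███···········
███···········
███···········

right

██············
██············
██············
██············
██▒░≈█░▓▒·····
███▓█≈≈▒≈█····
███▒▒▒▒▒▓▓····
██▒▓▒▓▓@▒░····
██▓▓█▓░▒▒▓····
███▓▓▒▓░█░····
██··░▓██≈▒····
██············
██············
██············

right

█·············
█·············
█·············
█·············
█▒░≈█░▓▒······
██▓█≈≈▒≈█▒····
██▒▒▒▒▒▓▓░····
█▒▓▒▓▓░@░▒····
█▓▓█▓░▒▒▓░····
██▓▓▒▓░█░▒····
█··░▓██≈▒·····
█·············
█·············
█·············

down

█·············
█·············
█·············
█▒░≈█░▓▒······
██▓█≈≈▒≈█▒····
██▒▒▒▒▒▓▓░····
█▒▓▒▓▓░▒░▒····
█▓▓█▓░▒@▓░····
██▓▓▒▓░█░▒····
█··░▓██≈▒▒····
█·············
█·············
█·············
█·············

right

··············
··············
··············
▒░≈█░▓▒·······
█▓█≈≈▒≈█▒·····
█▒▒▒▒▒▓▓░░····
▒▓▒▓▓░▒░▒▓····
▓▓█▓░▒▒@░▓····
█▓▓▒▓░█░▒░····
··░▓██≈▒▒▒····
··············
··············
··············
··············

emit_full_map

▒░≈█░▓▒···
█▓█≈≈▒≈█▒·
█▒▒▒▒▒▓▓░░
▒▓▒▓▓░▒░▒▓
▓▓█▓░▒▒@░▓
█▓▓▒▓░█░▒░
··░▓██≈▒▒▒


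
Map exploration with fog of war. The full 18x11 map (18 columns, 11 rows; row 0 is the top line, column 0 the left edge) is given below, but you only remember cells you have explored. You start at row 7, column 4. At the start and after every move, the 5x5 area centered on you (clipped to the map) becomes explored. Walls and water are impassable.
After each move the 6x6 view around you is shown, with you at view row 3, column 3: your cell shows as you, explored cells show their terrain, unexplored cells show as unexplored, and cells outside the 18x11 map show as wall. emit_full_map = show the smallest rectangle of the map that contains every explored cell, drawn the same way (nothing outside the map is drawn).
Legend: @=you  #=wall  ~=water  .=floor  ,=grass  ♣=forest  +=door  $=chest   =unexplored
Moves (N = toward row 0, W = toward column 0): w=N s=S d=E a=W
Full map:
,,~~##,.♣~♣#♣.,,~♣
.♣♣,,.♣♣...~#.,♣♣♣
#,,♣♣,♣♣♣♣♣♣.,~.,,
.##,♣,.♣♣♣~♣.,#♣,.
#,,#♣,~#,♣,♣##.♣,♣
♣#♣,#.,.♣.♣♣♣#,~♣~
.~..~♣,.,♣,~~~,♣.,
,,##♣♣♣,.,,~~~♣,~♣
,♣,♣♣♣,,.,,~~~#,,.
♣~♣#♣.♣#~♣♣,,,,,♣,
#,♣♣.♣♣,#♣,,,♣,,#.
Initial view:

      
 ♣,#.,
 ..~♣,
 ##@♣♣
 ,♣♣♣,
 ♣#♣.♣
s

 ♣,#.,
 ..~♣,
 ##♣♣♣
 ,♣@♣,
 ♣#♣.♣
 ♣♣.♣♣

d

♣,#., 
..~♣,.
##♣♣♣,
,♣♣@,,
♣#♣.♣#
♣♣.♣♣,

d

,#.,  
.~♣,.,
#♣♣♣,.
♣♣♣@,.
#♣.♣#~
♣.♣♣,#

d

#.,   
~♣,.,♣
♣♣♣,.,
♣♣,@.,
♣.♣#~♣
.♣♣,#♣

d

.,    
♣,.,♣,
♣♣,.,,
♣,,@,,
.♣#~♣♣
♣♣,#♣,

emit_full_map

♣,#.,    
..~♣,.,♣,
##♣♣♣,.,,
,♣♣♣,,@,,
♣#♣.♣#~♣♣
♣♣.♣♣,#♣,

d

,     
,.,♣,~
♣,.,,~
,,.@,~
♣#~♣♣,
♣,#♣,,

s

,.,♣,~
♣,.,,~
,,.,,~
♣#~@♣,
♣,#♣,,
######

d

.,♣,~ 
,.,,~~
,.,,~~
#~♣@,,
,#♣,,,
######

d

,♣,~  
.,,~~~
.,,~~~
~♣♣@,,
#♣,,,♣
######

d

♣,~   
,,~~~♣
,,~~~#
♣♣,@,,
♣,,,♣,
######

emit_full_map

♣,#.,        
..~♣,.,♣,~   
##♣♣♣,.,,~~~♣
,♣♣♣,,.,,~~~#
♣#♣.♣#~♣♣,@,,
♣♣.♣♣,#♣,,,♣,


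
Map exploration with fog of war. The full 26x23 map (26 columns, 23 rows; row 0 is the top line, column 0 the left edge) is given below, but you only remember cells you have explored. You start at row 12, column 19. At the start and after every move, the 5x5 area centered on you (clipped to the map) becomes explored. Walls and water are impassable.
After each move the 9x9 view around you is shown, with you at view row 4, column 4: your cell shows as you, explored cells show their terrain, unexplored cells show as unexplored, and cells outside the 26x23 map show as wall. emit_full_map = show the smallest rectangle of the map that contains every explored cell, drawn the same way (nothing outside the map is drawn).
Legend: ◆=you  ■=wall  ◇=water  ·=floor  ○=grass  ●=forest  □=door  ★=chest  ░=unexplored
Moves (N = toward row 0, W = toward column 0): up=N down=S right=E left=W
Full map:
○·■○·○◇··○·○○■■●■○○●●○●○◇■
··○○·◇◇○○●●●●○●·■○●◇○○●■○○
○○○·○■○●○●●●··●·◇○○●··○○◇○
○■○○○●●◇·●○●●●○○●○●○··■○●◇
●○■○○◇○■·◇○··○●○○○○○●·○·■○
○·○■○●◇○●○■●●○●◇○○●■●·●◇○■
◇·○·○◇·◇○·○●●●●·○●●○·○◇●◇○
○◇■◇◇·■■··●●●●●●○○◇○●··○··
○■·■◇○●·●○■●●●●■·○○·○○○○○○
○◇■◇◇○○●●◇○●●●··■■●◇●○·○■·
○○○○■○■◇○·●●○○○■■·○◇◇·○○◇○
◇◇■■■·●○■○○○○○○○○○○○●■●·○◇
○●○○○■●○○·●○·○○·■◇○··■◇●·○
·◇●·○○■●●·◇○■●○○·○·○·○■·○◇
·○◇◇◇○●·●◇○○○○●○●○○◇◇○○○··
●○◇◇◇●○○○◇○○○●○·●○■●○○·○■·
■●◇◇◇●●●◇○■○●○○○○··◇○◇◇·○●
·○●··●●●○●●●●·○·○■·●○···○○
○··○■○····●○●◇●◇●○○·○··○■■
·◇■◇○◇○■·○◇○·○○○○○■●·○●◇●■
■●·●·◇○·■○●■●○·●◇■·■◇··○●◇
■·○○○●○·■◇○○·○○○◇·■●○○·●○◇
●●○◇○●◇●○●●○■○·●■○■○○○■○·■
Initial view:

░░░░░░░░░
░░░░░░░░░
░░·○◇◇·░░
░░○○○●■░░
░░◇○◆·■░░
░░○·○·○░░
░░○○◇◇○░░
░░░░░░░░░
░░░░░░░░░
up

░░░░░░░░░
░░░░░░░░░
░░■●◇●○░░
░░·○◇◇·░░
░░○○◆●■░░
░░◇○··■░░
░░○·○·○░░
░░○○◇◇○░░
░░░░░░░░░

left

░░░░░░░░░
░░░░░░░░░
░░■■●◇●○░
░░■·○◇◇·░
░░○○◆○●■░
░░■◇○··■░
░░·○·○·○░
░░░○○◇◇○░
░░░░░░░░░

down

░░░░░░░░░
░░■■●◇●○░
░░■·○◇◇·░
░░○○○○●■░
░░■◇◆··■░
░░·○·○·○░
░░●○○◇◇○░
░░░░░░░░░
░░░░░░░░░

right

░░░░░░░░░
░■■●◇●○░░
░■·○◇◇·░░
░○○○○●■░░
░■◇○◆·■░░
░·○·○·○░░
░●○○◇◇○░░
░░░░░░░░░
░░░░░░░░░

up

░░░░░░░░░
░░░░░░░░░
░■■●◇●○░░
░■·○◇◇·░░
░○○○◆●■░░
░■◇○··■░░
░·○·○·○░░
░●○○◇◇○░░
░░░░░░░░░

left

░░░░░░░░░
░░░░░░░░░
░░■■●◇●○░
░░■·○◇◇·░
░░○○◆○●■░
░░■◇○··■░
░░·○·○·○░
░░●○○◇◇○░
░░░░░░░░░

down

░░░░░░░░░
░░■■●◇●○░
░░■·○◇◇·░
░░○○○○●■░
░░■◇◆··■░
░░·○·○·○░
░░●○○◇◇○░
░░░░░░░░░
░░░░░░░░░

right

░░░░░░░░░
░■■●◇●○░░
░■·○◇◇·░░
░○○○○●■░░
░■◇○◆·■░░
░·○·○·○░░
░●○○◇◇○░░
░░░░░░░░░
░░░░░░░░░

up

░░░░░░░░░
░░░░░░░░░
░■■●◇●○░░
░■·○◇◇·░░
░○○○◆●■░░
░■◇○··■░░
░·○·○·○░░
░●○○◇◇○░░
░░░░░░░░░


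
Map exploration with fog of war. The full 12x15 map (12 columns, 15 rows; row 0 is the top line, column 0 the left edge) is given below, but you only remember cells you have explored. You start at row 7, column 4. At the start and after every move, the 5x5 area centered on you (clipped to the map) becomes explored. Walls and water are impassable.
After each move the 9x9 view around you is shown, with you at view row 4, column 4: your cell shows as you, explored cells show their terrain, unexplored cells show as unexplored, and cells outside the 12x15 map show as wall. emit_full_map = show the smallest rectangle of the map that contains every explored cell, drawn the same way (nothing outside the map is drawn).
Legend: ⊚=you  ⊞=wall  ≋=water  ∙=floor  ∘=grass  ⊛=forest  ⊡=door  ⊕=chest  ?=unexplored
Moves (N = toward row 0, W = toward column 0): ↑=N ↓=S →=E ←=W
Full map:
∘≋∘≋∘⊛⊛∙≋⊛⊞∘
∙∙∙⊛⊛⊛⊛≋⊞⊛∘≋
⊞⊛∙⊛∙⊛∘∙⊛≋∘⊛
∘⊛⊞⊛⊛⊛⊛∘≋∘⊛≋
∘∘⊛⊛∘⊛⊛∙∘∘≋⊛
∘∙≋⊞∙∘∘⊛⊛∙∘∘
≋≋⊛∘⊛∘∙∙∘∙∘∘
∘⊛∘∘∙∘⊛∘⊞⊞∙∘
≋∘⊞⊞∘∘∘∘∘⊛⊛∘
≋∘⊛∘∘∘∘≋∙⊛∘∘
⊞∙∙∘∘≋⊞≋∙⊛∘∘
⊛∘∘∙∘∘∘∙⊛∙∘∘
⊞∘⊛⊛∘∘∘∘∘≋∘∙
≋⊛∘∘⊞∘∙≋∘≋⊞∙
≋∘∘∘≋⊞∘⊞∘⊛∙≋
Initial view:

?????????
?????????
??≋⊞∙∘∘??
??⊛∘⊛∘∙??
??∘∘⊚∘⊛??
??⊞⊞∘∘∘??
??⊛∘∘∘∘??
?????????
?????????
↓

?????????
??≋⊞∙∘∘??
??⊛∘⊛∘∙??
??∘∘∙∘⊛??
??⊞⊞⊚∘∘??
??⊛∘∘∘∘??
??∙∘∘≋⊞??
?????????
?????????

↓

??≋⊞∙∘∘??
??⊛∘⊛∘∙??
??∘∘∙∘⊛??
??⊞⊞∘∘∘??
??⊛∘⊚∘∘??
??∙∘∘≋⊞??
??∘∙∘∘∘??
?????????
?????????

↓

??⊛∘⊛∘∙??
??∘∘∙∘⊛??
??⊞⊞∘∘∘??
??⊛∘∘∘∘??
??∙∘⊚≋⊞??
??∘∙∘∘∘??
??⊛⊛∘∘∘??
?????????
?????????

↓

??∘∘∙∘⊛??
??⊞⊞∘∘∘??
??⊛∘∘∘∘??
??∙∘∘≋⊞??
??∘∙⊚∘∘??
??⊛⊛∘∘∘??
??∘∘⊞∘∙??
?????????
⊞⊞⊞⊞⊞⊞⊞⊞⊞

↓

??⊞⊞∘∘∘??
??⊛∘∘∘∘??
??∙∘∘≋⊞??
??∘∙∘∘∘??
??⊛⊛⊚∘∘??
??∘∘⊞∘∙??
??∘∘≋⊞∘??
⊞⊞⊞⊞⊞⊞⊞⊞⊞
⊞⊞⊞⊞⊞⊞⊞⊞⊞

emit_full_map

≋⊞∙∘∘
⊛∘⊛∘∙
∘∘∙∘⊛
⊞⊞∘∘∘
⊛∘∘∘∘
∙∘∘≋⊞
∘∙∘∘∘
⊛⊛⊚∘∘
∘∘⊞∘∙
∘∘≋⊞∘

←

⊞??⊞⊞∘∘∘?
⊞??⊛∘∘∘∘?
⊞?∙∙∘∘≋⊞?
⊞?∘∘∙∘∘∘?
⊞?∘⊛⊚∘∘∘?
⊞?⊛∘∘⊞∘∙?
⊞?∘∘∘≋⊞∘?
⊞⊞⊞⊞⊞⊞⊞⊞⊞
⊞⊞⊞⊞⊞⊞⊞⊞⊞

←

⊞⊞??⊞⊞∘∘∘
⊞⊞??⊛∘∘∘∘
⊞⊞⊞∙∙∘∘≋⊞
⊞⊞⊛∘∘∙∘∘∘
⊞⊞⊞∘⊚⊛∘∘∘
⊞⊞≋⊛∘∘⊞∘∙
⊞⊞≋∘∘∘≋⊞∘
⊞⊞⊞⊞⊞⊞⊞⊞⊞
⊞⊞⊞⊞⊞⊞⊞⊞⊞

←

⊞⊞⊞??⊞⊞∘∘
⊞⊞⊞??⊛∘∘∘
⊞⊞⊞⊞∙∙∘∘≋
⊞⊞⊞⊛∘∘∙∘∘
⊞⊞⊞⊞⊚⊛⊛∘∘
⊞⊞⊞≋⊛∘∘⊞∘
⊞⊞⊞≋∘∘∘≋⊞
⊞⊞⊞⊞⊞⊞⊞⊞⊞
⊞⊞⊞⊞⊞⊞⊞⊞⊞

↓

⊞⊞⊞??⊛∘∘∘
⊞⊞⊞⊞∙∙∘∘≋
⊞⊞⊞⊛∘∘∙∘∘
⊞⊞⊞⊞∘⊛⊛∘∘
⊞⊞⊞≋⊚∘∘⊞∘
⊞⊞⊞≋∘∘∘≋⊞
⊞⊞⊞⊞⊞⊞⊞⊞⊞
⊞⊞⊞⊞⊞⊞⊞⊞⊞
⊞⊞⊞⊞⊞⊞⊞⊞⊞

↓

⊞⊞⊞⊞∙∙∘∘≋
⊞⊞⊞⊛∘∘∙∘∘
⊞⊞⊞⊞∘⊛⊛∘∘
⊞⊞⊞≋⊛∘∘⊞∘
⊞⊞⊞≋⊚∘∘≋⊞
⊞⊞⊞⊞⊞⊞⊞⊞⊞
⊞⊞⊞⊞⊞⊞⊞⊞⊞
⊞⊞⊞⊞⊞⊞⊞⊞⊞
⊞⊞⊞⊞⊞⊞⊞⊞⊞

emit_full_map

??≋⊞∙∘∘
??⊛∘⊛∘∙
??∘∘∙∘⊛
??⊞⊞∘∘∘
??⊛∘∘∘∘
⊞∙∙∘∘≋⊞
⊛∘∘∙∘∘∘
⊞∘⊛⊛∘∘∘
≋⊛∘∘⊞∘∙
≋⊚∘∘≋⊞∘


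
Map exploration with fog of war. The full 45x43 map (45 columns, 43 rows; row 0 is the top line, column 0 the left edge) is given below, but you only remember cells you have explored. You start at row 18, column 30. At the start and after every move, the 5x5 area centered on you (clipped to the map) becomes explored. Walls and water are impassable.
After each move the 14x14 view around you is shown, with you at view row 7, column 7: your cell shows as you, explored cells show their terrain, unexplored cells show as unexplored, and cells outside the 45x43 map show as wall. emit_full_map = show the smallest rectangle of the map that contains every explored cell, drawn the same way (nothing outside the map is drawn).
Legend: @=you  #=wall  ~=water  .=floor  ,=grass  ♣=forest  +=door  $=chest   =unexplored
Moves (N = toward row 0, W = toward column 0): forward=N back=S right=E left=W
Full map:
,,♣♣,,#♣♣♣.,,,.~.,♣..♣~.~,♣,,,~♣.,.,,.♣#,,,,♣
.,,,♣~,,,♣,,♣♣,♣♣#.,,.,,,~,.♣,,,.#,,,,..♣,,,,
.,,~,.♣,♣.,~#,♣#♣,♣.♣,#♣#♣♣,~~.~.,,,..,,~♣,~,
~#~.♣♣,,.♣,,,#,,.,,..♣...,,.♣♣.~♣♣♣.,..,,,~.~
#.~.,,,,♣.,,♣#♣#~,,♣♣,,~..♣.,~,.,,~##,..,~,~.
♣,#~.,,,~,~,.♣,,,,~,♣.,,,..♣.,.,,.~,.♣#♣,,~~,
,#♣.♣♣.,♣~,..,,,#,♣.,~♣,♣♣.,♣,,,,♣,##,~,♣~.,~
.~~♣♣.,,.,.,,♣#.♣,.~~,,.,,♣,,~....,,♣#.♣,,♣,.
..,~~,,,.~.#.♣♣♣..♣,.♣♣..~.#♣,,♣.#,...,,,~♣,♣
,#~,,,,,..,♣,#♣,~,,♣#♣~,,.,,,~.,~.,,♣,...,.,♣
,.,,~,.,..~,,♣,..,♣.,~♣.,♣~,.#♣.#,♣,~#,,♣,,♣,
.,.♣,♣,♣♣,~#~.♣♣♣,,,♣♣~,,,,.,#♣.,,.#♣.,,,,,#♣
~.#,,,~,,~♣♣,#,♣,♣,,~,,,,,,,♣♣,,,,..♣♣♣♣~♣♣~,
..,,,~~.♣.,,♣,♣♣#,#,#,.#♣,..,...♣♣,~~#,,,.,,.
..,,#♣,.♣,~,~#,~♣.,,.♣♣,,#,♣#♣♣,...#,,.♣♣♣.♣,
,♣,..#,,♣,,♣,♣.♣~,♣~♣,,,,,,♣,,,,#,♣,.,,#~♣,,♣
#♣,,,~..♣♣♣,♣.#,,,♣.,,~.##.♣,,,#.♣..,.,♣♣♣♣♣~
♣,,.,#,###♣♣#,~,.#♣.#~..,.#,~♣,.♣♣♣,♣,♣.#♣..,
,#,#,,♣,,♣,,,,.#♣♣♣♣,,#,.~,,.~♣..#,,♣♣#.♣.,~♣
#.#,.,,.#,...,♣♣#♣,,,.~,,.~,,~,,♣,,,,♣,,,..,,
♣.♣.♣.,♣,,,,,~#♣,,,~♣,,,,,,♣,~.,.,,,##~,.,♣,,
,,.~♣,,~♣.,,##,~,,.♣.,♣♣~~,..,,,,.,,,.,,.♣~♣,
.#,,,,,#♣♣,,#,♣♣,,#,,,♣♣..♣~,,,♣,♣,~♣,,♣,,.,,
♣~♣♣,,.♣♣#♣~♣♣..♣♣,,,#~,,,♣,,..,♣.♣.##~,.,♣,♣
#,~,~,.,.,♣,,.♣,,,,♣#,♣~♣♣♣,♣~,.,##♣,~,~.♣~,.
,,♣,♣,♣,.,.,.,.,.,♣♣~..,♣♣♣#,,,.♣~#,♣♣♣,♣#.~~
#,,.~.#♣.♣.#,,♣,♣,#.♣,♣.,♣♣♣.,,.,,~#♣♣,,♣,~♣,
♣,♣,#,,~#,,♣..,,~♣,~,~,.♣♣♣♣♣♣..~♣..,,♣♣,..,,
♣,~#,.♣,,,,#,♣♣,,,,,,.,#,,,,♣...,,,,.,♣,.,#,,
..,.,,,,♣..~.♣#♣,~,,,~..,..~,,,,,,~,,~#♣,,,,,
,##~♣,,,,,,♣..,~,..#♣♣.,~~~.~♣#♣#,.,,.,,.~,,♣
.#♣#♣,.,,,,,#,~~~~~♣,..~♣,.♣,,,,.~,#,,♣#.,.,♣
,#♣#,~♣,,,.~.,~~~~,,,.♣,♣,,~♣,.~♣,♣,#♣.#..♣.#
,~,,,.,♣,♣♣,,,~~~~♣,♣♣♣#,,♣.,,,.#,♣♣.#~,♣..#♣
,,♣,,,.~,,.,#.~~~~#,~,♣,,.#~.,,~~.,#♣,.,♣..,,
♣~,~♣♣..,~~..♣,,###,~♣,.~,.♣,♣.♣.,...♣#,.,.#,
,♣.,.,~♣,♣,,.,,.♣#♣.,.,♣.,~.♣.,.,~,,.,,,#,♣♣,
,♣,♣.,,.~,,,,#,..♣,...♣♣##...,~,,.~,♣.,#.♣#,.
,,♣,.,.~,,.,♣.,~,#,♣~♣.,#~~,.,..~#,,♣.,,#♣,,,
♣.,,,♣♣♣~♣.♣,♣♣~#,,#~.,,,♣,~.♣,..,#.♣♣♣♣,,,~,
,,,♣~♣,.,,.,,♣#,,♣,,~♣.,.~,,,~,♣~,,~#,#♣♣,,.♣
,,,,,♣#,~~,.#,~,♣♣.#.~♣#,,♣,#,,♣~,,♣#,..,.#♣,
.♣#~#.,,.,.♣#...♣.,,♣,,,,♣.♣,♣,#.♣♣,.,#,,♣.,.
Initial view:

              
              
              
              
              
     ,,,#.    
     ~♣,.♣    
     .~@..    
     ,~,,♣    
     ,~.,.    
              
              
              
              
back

              
              
              
              
     ,,,#.    
     ~♣,.♣    
     .~♣..    
     ,~@,♣    
     ,~.,.    
     .,,,,    
              
              
              
              

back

              
              
              
     ,,,#.    
     ~♣,.♣    
     .~♣..    
     ,~,,♣    
     ,~@,.    
     .,,,,    
     ,,,♣,    
              
              
              
              

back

              
              
     ,,,#.    
     ~♣,.♣    
     .~♣..    
     ,~,,♣    
     ,~.,.    
     .,@,,    
     ,,,♣,    
     ,..,♣    
              
              
              
              

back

              
     ,,,#.    
     ~♣,.♣    
     .~♣..    
     ,~,,♣    
     ,~.,.    
     .,,,,    
     ,,@♣,    
     ,..,♣    
     ♣~,.,    
              
              
              
              

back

     ,,,#.    
     ~♣,.♣    
     .~♣..    
     ,~,,♣    
     ,~.,.    
     .,,,,    
     ,,,♣,    
     ,.@,♣    
     ♣~,.,    
     ,,,.♣    
              
              
              
              

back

     ~♣,.♣    
     .~♣..    
     ,~,,♣    
     ,~.,.    
     .,,,,    
     ,,,♣,    
     ,..,♣    
     ♣~@.,    
     ,,,.♣    
     .,,.,    
              
              
              
              

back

     .~♣..    
     ,~,,♣    
     ,~.,.    
     .,,,,    
     ,,,♣,    
     ,..,♣    
     ♣~,.,    
     ,,@.♣    
     .,,.,    
     ♣♣..~    
              
              
              
              

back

     ,~,,♣    
     ,~.,.    
     .,,,,    
     ,,,♣,    
     ,..,♣    
     ♣~,.,    
     ,,,.♣    
     .,@.,    
     ♣♣..~    
     ♣...,    
              
              
              
              

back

     ,~.,.    
     .,,,,    
     ,,,♣,    
     ,..,♣    
     ♣~,.,    
     ,,,.♣    
     .,,.,    
     ♣♣@.~    
     ♣...,    
     ,,,,,    
              
              
              
              

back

     .,,,,    
     ,,,♣,    
     ,..,♣    
     ♣~,.,    
     ,,,.♣    
     .,,.,    
     ♣♣..~    
     ♣.@.,    
     ,,,,,    
     ~♣#♣#    
              
              
              
              

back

     ,,,♣,    
     ,..,♣    
     ♣~,.,    
     ,,,.♣    
     .,,.,    
     ♣♣..~    
     ♣...,    
     ,,@,,    
     ~♣#♣#    
     ,,,,.    
              
              
              
              

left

      ,,,♣,   
      ,..,♣   
      ♣~,.,   
      ,,,.♣   
      .,,.,   
     ♣♣♣..~   
     ,♣...,   
     ~,@,,,   
     .~♣#♣#   
     ♣,,,,.   
              
              
              
              

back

      ,..,♣   
      ♣~,.,   
      ,,,.♣   
      .,,.,   
     ♣♣♣..~   
     ,♣...,   
     ~,,,,,   
     .~@#♣#   
     ♣,,,,.   
     ~♣,.~    
              
              
              
              

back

      ♣~,.,   
      ,,,.♣   
      .,,.,   
     ♣♣♣..~   
     ,♣...,   
     ~,,,,,   
     .~♣#♣#   
     ♣,@,,.   
     ~♣,.~    
     .,,,.    
              
              
              
              

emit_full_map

 ,,,#.
 ~♣,.♣
 .~♣..
 ,~,,♣
 ,~.,.
 .,,,,
 ,,,♣,
 ,..,♣
 ♣~,.,
 ,,,.♣
 .,,.,
♣♣♣..~
,♣...,
~,,,,,
.~♣#♣#
♣,@,,.
~♣,.~ 
.,,,. 

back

      ,,,.♣   
      .,,.,   
     ♣♣♣..~   
     ,♣...,   
     ~,,,,,   
     .~♣#♣#   
     ♣,,,,.   
     ~♣@.~    
     .,,,.    
     ~.,,~    
              
              
              
              

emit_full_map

 ,,,#.
 ~♣,.♣
 .~♣..
 ,~,,♣
 ,~.,.
 .,,,,
 ,,,♣,
 ,..,♣
 ♣~,.,
 ,,,.♣
 .,,.,
♣♣♣..~
,♣...,
~,,,,,
.~♣#♣#
♣,,,,.
~♣@.~ 
.,,,. 
~.,,~ 


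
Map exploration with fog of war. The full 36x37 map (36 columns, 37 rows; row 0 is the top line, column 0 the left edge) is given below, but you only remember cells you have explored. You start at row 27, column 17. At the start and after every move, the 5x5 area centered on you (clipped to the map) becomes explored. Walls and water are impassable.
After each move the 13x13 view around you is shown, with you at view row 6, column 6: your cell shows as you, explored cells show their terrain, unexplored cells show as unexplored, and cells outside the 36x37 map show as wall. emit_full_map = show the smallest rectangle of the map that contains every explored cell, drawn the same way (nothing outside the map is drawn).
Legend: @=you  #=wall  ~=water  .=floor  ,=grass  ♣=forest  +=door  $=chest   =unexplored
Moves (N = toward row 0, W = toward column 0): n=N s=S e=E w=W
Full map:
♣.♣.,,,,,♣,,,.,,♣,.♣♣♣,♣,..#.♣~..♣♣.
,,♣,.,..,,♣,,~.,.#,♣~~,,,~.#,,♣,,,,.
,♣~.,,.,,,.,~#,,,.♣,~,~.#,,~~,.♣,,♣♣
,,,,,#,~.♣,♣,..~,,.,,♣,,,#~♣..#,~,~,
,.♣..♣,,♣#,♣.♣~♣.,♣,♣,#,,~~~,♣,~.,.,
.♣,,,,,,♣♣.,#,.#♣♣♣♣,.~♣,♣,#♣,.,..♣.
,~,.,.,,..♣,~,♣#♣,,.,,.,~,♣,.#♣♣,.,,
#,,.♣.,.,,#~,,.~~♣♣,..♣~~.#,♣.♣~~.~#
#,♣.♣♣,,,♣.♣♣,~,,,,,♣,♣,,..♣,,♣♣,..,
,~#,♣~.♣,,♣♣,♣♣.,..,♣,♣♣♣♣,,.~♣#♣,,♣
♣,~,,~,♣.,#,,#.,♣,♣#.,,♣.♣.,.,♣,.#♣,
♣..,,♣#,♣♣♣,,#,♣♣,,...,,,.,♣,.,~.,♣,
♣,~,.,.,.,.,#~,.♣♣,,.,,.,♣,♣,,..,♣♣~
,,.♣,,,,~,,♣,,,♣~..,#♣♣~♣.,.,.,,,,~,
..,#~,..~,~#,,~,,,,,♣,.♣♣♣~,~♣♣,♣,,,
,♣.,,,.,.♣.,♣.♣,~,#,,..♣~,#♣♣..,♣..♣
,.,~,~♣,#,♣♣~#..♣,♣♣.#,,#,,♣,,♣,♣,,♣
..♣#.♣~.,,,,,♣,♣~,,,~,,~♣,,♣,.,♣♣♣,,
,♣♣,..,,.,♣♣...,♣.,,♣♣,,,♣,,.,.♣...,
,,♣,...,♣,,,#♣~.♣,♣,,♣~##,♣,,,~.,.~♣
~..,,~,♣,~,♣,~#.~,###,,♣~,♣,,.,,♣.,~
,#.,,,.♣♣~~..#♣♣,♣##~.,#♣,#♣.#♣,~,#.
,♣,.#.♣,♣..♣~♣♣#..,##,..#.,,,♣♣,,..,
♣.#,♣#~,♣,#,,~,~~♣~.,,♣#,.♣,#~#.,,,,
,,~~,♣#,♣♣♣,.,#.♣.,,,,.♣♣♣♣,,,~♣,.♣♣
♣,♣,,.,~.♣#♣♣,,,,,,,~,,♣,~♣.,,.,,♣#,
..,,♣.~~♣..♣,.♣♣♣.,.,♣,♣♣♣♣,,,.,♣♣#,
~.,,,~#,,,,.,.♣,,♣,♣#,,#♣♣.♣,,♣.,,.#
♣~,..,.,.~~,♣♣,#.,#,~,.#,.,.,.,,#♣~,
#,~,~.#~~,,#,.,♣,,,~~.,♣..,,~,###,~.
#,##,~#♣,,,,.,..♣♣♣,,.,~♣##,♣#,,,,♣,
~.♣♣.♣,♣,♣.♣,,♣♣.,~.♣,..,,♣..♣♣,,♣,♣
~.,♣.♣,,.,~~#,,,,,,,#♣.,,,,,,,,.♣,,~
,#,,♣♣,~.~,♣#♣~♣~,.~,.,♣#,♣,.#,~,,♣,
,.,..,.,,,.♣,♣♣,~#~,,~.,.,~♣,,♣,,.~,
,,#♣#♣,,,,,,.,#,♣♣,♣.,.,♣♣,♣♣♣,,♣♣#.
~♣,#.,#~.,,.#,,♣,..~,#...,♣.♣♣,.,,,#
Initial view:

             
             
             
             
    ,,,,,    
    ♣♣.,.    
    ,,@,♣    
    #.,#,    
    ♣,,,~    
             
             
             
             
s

             
             
             
    ,,,,,    
    ♣♣.,.    
    ,,♣,♣    
    #.@#,    
    ♣,,,~    
    .♣♣♣,    
             
             
             
             

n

             
             
             
             
    ,,,,,    
    ♣♣.,.    
    ,,@,♣    
    #.,#,    
    ♣,,,~    
    .♣♣♣,    
             
             
             

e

             
             
             
             
   ,,,,,~    
   ♣♣.,.,    
   ,,♣@♣#    
   #.,#,~    
   ♣,,,~~    
   .♣♣♣,     
             
             
             

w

             
             
             
             
    ,,,,,~   
    ♣♣.,.,   
    ,,@,♣#   
    #.,#,~   
    ♣,,,~~   
    .♣♣♣,    
             
             
             

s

             
             
             
    ,,,,,~   
    ♣♣.,.,   
    ,,♣,♣#   
    #.@#,~   
    ♣,,,~~   
    .♣♣♣,    
             
             
             
             

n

             
             
             
             
    ,,,,,~   
    ♣♣.,.,   
    ,,@,♣#   
    #.,#,~   
    ♣,,,~~   
    .♣♣♣,    
             
             
             

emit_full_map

,,,,,~
♣♣.,.,
,,@,♣#
#.,#,~
♣,,,~~
.♣♣♣, 

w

             
             
             
             
    ,,,,,,~  
    ♣♣♣.,.,  
    ♣,@♣,♣#  
    ,#.,#,~  
    ,♣,,,~~  
     .♣♣♣,   
             
             
             

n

             
             
             
             
    #.♣.,    
    ,,,,,,~  
    ♣♣@.,.,  
    ♣,,♣,♣#  
    ,#.,#,~  
    ,♣,,,~~  
     .♣♣♣,   
             
             

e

             
             
             
             
   #.♣.,,    
   ,,,,,,~   
   ♣♣♣@,.,   
   ♣,,♣,♣#   
   ,#.,#,~   
   ,♣,,,~~   
    .♣♣♣,    
             
             

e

             
             
             
             
  #.♣.,,,    
  ,,,,,,~    
  ♣♣♣.@.,    
  ♣,,♣,♣#    
  ,#.,#,~    
  ,♣,,,~~    
   .♣♣♣,     
             
             

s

             
             
             
  #.♣.,,,    
  ,,,,,,~    
  ♣♣♣.,.,    
  ♣,,♣@♣#    
  ,#.,#,~    
  ,♣,,,~~    
   .♣♣♣,     
             
             
             

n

             
             
             
             
  #.♣.,,,    
  ,,,,,,~    
  ♣♣♣.@.,    
  ♣,,♣,♣#    
  ,#.,#,~    
  ,♣,,,~~    
   .♣♣♣,     
             
             

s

             
             
             
  #.♣.,,,    
  ,,,,,,~    
  ♣♣♣.,.,    
  ♣,,♣@♣#    
  ,#.,#,~    
  ,♣,,,~~    
   .♣♣♣,     
             
             
             


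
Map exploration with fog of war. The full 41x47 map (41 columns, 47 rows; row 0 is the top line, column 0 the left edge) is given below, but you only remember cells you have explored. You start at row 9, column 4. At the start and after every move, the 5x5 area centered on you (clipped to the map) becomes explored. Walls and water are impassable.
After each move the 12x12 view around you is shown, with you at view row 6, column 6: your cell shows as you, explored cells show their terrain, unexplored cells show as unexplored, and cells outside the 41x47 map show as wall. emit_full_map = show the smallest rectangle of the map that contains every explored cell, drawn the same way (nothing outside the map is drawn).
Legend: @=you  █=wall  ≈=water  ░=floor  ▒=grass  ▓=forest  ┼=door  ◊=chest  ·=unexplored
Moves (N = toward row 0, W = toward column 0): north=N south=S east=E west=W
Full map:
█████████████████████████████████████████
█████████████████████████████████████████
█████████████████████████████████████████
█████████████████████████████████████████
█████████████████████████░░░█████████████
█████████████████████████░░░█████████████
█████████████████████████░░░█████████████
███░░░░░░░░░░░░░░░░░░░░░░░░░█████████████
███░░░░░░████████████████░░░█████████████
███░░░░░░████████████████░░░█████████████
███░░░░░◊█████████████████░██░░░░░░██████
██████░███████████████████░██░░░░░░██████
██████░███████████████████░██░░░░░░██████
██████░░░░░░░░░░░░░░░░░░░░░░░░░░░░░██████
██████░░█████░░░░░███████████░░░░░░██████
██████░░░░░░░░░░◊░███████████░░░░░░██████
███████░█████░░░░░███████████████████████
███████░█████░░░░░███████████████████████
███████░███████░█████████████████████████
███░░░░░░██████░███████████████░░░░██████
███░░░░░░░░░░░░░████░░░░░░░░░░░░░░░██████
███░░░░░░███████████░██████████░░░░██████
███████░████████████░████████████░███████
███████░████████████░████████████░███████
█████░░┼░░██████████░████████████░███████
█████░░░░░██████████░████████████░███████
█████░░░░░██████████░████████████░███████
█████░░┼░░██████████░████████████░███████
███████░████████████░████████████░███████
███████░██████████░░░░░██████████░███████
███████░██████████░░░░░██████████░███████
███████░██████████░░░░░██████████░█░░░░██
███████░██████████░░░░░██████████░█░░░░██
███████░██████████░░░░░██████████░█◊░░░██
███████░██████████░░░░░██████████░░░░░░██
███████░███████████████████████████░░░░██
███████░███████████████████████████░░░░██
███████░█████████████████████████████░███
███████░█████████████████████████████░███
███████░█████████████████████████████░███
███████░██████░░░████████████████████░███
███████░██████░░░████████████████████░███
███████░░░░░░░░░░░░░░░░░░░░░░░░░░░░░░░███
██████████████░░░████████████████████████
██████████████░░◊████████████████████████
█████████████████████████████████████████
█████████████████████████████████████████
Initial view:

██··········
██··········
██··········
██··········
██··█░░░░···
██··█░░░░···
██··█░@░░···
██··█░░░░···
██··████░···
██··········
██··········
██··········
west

███·········
███·········
███·········
███·········
███·██░░░░··
███·██░░░░··
███·██@░░░··
███·██░░░░··
███·█████░··
███·········
███·········
███·········

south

███·········
███·········
███·········
███·██░░░░··
███·██░░░░··
███·██░░░░··
███·██@░░░··
███·█████░··
███·█████···
███·········
███·········
███·········

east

██··········
██··········
██··········
██·██░░░░···
██·██░░░░···
██·██░░░░···
██·██░@░░···
██·█████░···
██·█████░···
██··········
██··········
██··········

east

█···········
█···········
█···········
█·██░░░░····
█·██░░░░░···
█·██░░░░░···
█·██░░@░░···
█·█████░█···
█·█████░█···
█···········
█···········
█···········

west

██··········
██··········
██··········
██·██░░░░···
██·██░░░░░··
██·██░░░░░··
██·██░@░░░··
██·█████░█··
██·█████░█··
██··········
██··········
██··········

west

███·········
███·········
███·········
███·██░░░░··
███·██░░░░░·
███·██░░░░░·
███·██@░░░░·
███·█████░█·
███·█████░█·
███·········
███·········
███·········

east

██··········
██··········
██··········
██·██░░░░···
██·██░░░░░··
██·██░░░░░··
██·██░@░░░··
██·█████░█··
██·█████░█··
██··········
██··········
██··········

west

███·········
███·········
███·········
███·██░░░░··
███·██░░░░░·
███·██░░░░░·
███·██@░░░░·
███·█████░█·
███·█████░█·
███·········
███·········
███·········
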